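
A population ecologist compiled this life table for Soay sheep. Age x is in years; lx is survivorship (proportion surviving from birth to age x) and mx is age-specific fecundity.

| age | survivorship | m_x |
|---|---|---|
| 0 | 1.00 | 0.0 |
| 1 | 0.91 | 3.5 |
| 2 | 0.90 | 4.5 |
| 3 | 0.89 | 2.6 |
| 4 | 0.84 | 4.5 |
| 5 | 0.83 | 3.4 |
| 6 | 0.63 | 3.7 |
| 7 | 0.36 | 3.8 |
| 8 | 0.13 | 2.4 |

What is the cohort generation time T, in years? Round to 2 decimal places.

lx·mx: 0, 3.185, 4.05, 2.314, 3.78, 2.822, 2.331, 1.368, 0.312 → R0 = 20.162
x·lx·mx: 0, 3.185, 8.1, 6.942, 15.12, 14.11, 13.986, 9.576, 2.496 → Σ = 73.515
T = 73.515 / 20.162 = 3.646216… → 3.65

3.65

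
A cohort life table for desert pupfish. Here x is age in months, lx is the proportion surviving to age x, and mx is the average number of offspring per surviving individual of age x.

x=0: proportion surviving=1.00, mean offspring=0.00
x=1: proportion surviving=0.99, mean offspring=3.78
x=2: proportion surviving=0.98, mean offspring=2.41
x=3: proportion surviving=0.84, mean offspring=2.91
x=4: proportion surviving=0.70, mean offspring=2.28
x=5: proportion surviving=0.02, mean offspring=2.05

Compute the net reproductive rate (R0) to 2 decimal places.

10.19

lx·mx by age: 0, 3.7422, 2.3618, 2.4444, 1.596, 0.041
R0 = Σ lx·mx = 10.1854 → 10.19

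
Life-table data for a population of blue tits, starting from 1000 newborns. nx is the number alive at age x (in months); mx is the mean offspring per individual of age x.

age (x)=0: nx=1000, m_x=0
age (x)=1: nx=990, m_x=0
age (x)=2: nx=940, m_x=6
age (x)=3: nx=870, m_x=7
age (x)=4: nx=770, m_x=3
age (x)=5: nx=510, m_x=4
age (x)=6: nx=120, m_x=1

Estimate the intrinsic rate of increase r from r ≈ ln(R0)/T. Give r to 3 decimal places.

0.908

lx = nx/n0 = nx/1000: 1, 0.99, 0.94, 0.87, 0.77, 0.51, 0.12
R0 = Σ lx·mx = 0 + 0 + 5.64 + 6.09 + 2.31 + 2.04 + 0.12 = 16.2
Σ x·lx·mx = 49.71; T = 49.71/16.2 = 3.06852…
r ≈ ln(R0)/T = ln(16.2)/3.06852… = 0.90761… → 0.908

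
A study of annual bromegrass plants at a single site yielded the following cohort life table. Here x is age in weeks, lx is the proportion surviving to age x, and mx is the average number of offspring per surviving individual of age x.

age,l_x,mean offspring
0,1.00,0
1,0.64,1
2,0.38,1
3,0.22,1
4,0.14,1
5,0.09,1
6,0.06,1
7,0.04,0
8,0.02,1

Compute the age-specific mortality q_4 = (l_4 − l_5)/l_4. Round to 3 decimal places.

q_4 = (l_4 − l_5) / l_4 = (0.14 − 0.09) / 0.14
     = 0.05 / 0.14 = 0.357143… → 0.357

0.357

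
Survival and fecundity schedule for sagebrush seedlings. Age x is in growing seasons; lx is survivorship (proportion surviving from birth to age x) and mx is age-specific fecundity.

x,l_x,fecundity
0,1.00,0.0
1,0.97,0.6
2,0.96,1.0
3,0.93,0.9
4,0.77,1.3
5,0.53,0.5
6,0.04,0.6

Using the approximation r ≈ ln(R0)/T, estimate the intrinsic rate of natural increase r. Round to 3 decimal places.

R0 = Σ lx·mx = 0 + 0.582 + 0.96 + 0.837 + 1.001 + 0.265 + 0.024 = 3.669
Σ x·lx·mx = 10.486; T = 10.486/3.669 = 2.858…
r ≈ ln(R0)/T = ln(3.669)/2.858… = 0.45484… → 0.455

0.455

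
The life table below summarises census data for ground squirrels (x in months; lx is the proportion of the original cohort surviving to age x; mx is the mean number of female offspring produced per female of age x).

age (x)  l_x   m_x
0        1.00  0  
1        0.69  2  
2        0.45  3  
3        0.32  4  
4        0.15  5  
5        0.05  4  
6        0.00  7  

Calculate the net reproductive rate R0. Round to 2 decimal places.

lx·mx by age: 0, 1.38, 1.35, 1.28, 0.75, 0.2, 0
R0 = Σ lx·mx = 4.96 → 4.96

4.96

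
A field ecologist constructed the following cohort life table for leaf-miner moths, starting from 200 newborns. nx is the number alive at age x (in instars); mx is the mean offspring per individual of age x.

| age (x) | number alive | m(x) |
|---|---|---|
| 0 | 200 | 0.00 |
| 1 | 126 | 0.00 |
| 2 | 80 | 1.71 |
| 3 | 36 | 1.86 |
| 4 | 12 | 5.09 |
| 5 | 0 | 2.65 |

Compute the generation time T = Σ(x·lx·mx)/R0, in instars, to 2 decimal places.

lx = nx/n0 = nx/200: 1, 0.63, 0.4, 0.18, 0.06, 0
lx·mx: 0, 0, 0.684, 0.3348, 0.3054, 0 → R0 = 1.3242
x·lx·mx: 0, 0, 1.368, 1.0044, 1.2216, 0 → Σ = 3.594
T = 3.594 / 1.3242 = 2.714092… → 2.71

2.71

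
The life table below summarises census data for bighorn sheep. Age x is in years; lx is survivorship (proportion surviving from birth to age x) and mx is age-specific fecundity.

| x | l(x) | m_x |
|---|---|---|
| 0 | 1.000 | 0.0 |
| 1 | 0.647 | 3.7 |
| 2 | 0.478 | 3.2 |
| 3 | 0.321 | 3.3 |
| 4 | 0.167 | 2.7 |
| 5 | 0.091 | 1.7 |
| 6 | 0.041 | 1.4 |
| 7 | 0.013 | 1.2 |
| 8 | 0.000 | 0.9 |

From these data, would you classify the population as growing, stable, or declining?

growing

R0 = Σ lx·mx = 0 + 2.3939 + 1.5296 + 1.0593 + 0.4509 + 0.1547 + 0.0574 + 0.0156 + 0 = 5.6614
R0 > 1, so the population is growing.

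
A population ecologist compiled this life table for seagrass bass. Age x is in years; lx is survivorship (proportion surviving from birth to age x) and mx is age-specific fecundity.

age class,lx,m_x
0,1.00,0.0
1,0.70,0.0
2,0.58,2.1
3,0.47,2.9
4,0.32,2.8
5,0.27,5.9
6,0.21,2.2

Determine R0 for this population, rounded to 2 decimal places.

lx·mx by age: 0, 0, 1.218, 1.363, 0.896, 1.593, 0.462
R0 = Σ lx·mx = 5.532 → 5.53

5.53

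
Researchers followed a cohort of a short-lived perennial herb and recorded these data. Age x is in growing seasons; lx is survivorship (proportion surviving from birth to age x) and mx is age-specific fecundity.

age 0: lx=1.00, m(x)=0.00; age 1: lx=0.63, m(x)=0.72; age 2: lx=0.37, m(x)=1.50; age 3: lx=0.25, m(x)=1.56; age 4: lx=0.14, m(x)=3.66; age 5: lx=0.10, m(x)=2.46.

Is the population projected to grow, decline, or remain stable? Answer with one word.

R0 = Σ lx·mx = 0 + 0.4536 + 0.555 + 0.39 + 0.5124 + 0.246 = 2.157
R0 > 1, so the population is growing.

growing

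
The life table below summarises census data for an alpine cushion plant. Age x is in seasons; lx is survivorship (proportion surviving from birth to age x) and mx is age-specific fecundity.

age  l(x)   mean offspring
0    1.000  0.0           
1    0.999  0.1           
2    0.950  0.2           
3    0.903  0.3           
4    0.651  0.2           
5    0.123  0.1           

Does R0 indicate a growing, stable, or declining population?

declining

R0 = Σ lx·mx = 0 + 0.0999 + 0.19 + 0.2709 + 0.1302 + 0.0123 = 0.7033
R0 < 1, so the population is declining.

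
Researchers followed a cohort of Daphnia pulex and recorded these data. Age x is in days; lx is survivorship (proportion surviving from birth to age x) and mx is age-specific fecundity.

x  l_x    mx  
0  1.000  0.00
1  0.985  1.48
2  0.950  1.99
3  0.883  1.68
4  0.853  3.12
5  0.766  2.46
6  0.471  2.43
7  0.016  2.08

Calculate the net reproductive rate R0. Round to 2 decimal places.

lx·mx by age: 0, 1.4578, 1.8905, 1.48344, 2.66136, 1.88436, 1.14453, 0.03328
R0 = Σ lx·mx = 10.55527 → 10.56

10.56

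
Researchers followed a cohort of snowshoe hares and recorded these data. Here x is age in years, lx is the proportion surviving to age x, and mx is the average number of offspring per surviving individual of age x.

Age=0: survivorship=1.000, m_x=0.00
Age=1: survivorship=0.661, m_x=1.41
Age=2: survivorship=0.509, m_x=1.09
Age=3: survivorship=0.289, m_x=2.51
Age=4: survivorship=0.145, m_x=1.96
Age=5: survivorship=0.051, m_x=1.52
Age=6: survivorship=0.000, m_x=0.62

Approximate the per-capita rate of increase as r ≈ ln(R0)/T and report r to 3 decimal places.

0.424

R0 = Σ lx·mx = 0 + 0.93201 + 0.55481 + 0.72539 + 0.2842 + 0.07752 + 0 = 2.57393
Σ x·lx·mx = 5.7422; T = 5.7422/2.57393 = 2.23091…
r ≈ ln(R0)/T = ln(2.57393)/2.23091… = 0.42379… → 0.424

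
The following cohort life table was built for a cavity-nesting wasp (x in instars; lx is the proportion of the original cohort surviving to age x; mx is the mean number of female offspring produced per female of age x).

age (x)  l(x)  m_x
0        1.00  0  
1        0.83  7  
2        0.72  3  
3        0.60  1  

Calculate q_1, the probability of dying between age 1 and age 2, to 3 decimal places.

q_1 = (l_1 − l_2) / l_1 = (0.83 − 0.72) / 0.83
     = 0.11 / 0.83 = 0.13253… → 0.133

0.133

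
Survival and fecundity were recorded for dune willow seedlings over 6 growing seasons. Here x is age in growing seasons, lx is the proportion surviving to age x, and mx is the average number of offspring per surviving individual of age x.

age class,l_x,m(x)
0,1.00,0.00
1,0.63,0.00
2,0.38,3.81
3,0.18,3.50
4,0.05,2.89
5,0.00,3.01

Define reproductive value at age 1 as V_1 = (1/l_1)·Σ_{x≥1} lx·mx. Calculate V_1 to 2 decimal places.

lx·mx for x ≥ 1: 0, 1.4478, 0.63, 0.1445, 0 → sum = 2.2223
V_1 = 2.2223 / l_1 = 2.2223 / 0.63 = 3.52746… → 3.53

3.53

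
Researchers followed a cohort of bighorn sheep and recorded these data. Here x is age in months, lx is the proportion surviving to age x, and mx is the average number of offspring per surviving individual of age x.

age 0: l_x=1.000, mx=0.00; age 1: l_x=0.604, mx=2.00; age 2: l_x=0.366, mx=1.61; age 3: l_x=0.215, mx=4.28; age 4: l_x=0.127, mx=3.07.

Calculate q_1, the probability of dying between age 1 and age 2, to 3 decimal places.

q_1 = (l_1 − l_2) / l_1 = (0.604 − 0.366) / 0.604
     = 0.238 / 0.604 = 0.39404… → 0.394

0.394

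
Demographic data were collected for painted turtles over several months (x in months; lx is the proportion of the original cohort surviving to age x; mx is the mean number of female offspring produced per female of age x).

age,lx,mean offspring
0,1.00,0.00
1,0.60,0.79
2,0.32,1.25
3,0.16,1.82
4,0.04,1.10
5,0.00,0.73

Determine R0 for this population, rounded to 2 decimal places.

1.21

lx·mx by age: 0, 0.474, 0.4, 0.2912, 0.044, 0
R0 = Σ lx·mx = 1.2092 → 1.21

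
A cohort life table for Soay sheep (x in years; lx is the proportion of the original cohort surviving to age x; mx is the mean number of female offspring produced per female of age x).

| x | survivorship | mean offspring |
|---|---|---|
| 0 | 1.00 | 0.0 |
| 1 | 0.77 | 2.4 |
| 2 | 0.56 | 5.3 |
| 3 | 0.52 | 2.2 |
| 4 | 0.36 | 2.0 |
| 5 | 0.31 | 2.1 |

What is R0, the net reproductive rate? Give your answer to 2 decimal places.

lx·mx by age: 0, 1.848, 2.968, 1.144, 0.72, 0.651
R0 = Σ lx·mx = 7.331 → 7.33

7.33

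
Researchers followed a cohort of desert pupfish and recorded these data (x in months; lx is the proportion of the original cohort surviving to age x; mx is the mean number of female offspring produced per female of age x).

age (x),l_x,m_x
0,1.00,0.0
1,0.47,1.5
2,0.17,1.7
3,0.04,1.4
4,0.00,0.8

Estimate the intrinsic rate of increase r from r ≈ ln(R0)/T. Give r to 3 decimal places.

0.035

R0 = Σ lx·mx = 0 + 0.705 + 0.289 + 0.056 + 0 = 1.05
Σ x·lx·mx = 1.451; T = 1.451/1.05 = 1.3819…
r ≈ ln(R0)/T = ln(1.05)/1.3819… = 0.03531… → 0.035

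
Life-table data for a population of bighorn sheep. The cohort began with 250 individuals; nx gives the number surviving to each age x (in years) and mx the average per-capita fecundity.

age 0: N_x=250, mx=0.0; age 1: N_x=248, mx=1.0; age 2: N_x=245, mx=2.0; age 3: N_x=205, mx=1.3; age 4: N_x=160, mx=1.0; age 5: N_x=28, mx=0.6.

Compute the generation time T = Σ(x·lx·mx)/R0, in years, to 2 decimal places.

lx = nx/n0 = nx/250: 1, 0.992, 0.98, 0.82, 0.64, 0.112
lx·mx: 0, 0.992, 1.96, 1.066, 0.64, 0.0672 → R0 = 4.7252
x·lx·mx: 0, 0.992, 3.92, 3.198, 2.56, 0.336 → Σ = 11.006
T = 11.006 / 4.7252 = 2.329214… → 2.33

2.33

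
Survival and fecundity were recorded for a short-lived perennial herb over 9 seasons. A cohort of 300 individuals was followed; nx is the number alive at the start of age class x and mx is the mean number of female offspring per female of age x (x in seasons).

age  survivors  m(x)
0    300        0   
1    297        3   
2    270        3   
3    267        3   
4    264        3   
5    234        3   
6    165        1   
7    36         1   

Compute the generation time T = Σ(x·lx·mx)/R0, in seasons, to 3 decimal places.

3.058

lx = nx/n0 = nx/300: 1, 0.99, 0.9, 0.89, 0.88, 0.78, 0.55, 0.12
lx·mx: 0, 2.97, 2.7, 2.67, 2.64, 2.34, 0.55, 0.12 → R0 = 13.99
x·lx·mx: 0, 2.97, 5.4, 8.01, 10.56, 11.7, 3.3, 0.84 → Σ = 42.78
T = 42.78 / 13.99 = 3.057898… → 3.058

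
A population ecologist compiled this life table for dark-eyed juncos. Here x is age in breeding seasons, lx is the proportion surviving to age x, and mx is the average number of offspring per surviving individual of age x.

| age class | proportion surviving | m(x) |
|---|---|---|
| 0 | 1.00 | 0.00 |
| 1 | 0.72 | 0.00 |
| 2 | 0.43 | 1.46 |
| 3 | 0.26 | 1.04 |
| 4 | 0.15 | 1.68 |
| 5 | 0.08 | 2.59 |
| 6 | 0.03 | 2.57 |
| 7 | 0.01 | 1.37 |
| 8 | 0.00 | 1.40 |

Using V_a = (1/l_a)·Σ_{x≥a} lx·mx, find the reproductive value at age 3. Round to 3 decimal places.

lx·mx for x ≥ 3: 0.2704, 0.252, 0.2072, 0.0771, 0.0137, 0 → sum = 0.8204
V_3 = 0.8204 / l_3 = 0.8204 / 0.26 = 3.155385… → 3.155

3.155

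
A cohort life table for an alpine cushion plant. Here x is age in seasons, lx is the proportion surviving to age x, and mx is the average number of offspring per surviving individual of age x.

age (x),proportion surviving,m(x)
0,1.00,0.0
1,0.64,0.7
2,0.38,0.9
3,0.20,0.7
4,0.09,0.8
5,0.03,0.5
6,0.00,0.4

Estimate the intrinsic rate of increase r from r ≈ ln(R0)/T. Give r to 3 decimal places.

R0 = Σ lx·mx = 0 + 0.448 + 0.342 + 0.14 + 0.072 + 0.015 + 0 = 1.017
Σ x·lx·mx = 1.915; T = 1.915/1.017 = 1.88299…
r ≈ ln(R0)/T = ln(1.017)/1.88299… = 0.00895… → 0.009

0.009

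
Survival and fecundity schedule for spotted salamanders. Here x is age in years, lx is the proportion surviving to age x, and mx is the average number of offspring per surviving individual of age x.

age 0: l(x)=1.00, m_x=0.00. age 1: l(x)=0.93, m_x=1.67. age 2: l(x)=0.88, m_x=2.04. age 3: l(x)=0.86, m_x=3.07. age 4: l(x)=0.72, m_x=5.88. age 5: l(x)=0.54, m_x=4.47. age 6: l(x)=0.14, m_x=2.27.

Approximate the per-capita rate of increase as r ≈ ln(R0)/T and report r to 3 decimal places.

R0 = Σ lx·mx = 0 + 1.5531 + 1.7952 + 2.6402 + 4.2336 + 2.4138 + 0.3178 = 12.9537
Σ x·lx·mx = 43.9743; T = 43.9743/12.9537 = 3.39473…
r ≈ ln(R0)/T = ln(12.9537)/3.39473… = 0.75452… → 0.755

0.755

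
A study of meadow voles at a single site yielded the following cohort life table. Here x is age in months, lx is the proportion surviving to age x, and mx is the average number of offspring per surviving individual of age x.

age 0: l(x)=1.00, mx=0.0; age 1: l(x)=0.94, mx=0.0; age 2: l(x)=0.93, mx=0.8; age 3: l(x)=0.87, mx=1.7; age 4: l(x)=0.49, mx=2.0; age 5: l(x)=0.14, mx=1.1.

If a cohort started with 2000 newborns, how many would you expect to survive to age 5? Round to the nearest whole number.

Expected survivors = N0 · l_5 = 2000 × 0.14 = 280 → 280

280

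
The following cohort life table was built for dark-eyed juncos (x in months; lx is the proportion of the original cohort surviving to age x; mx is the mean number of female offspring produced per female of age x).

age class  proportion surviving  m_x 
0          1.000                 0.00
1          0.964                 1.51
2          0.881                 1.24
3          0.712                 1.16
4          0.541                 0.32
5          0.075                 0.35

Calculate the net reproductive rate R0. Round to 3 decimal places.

lx·mx by age: 0, 1.45564, 1.09244, 0.82592, 0.17312, 0.02625
R0 = Σ lx·mx = 3.57337 → 3.573

3.573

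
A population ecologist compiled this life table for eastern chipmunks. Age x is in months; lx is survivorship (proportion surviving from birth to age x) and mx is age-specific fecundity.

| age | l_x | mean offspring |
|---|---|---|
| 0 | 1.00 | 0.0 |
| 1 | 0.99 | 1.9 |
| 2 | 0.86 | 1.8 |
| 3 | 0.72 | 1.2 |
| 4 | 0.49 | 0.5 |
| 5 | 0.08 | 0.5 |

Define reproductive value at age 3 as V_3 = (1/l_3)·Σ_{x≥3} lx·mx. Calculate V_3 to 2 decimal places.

lx·mx for x ≥ 3: 0.864, 0.245, 0.04 → sum = 1.149
V_3 = 1.149 / l_3 = 1.149 / 0.72 = 1.595833… → 1.60

1.60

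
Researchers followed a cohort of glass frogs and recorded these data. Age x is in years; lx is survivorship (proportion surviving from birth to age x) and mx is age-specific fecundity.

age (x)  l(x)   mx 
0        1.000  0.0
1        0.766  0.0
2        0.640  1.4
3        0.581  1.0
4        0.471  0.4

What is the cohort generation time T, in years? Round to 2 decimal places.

2.58

lx·mx: 0, 0, 0.896, 0.581, 0.1884 → R0 = 1.6654
x·lx·mx: 0, 0, 1.792, 1.743, 0.7536 → Σ = 4.2886
T = 4.2886 / 1.6654 = 2.575117… → 2.58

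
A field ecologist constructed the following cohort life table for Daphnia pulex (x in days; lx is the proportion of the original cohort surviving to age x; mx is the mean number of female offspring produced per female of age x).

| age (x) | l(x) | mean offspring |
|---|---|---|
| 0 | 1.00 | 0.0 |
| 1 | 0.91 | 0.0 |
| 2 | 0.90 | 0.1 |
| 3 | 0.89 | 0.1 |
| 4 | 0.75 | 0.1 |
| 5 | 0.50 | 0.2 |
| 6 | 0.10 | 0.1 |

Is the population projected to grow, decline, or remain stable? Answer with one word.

declining

R0 = Σ lx·mx = 0 + 0 + 0.09 + 0.089 + 0.075 + 0.1 + 0.01 = 0.364
R0 < 1, so the population is declining.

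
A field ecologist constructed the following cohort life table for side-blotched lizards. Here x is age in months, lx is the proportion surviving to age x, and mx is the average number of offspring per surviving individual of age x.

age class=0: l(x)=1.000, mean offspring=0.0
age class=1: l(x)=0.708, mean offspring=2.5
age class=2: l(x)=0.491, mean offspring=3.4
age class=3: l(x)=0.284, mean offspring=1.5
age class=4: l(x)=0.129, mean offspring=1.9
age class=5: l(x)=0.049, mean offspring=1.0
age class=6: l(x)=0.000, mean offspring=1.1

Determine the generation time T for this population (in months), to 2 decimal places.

1.83

lx·mx: 0, 1.77, 1.6694, 0.426, 0.2451, 0.049, 0 → R0 = 4.1595
x·lx·mx: 0, 1.77, 3.3388, 1.278, 0.9804, 0.245, 0 → Σ = 7.6122
T = 7.6122 / 4.1595 = 1.830076… → 1.83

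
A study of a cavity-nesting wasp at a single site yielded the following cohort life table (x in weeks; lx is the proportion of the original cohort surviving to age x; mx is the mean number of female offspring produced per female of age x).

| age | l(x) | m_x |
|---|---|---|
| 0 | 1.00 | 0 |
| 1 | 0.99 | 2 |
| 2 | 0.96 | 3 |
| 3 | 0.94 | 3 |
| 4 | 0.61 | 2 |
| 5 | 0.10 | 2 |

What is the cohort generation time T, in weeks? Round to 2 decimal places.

2.43

lx·mx: 0, 1.98, 2.88, 2.82, 1.22, 0.2 → R0 = 9.1
x·lx·mx: 0, 1.98, 5.76, 8.46, 4.88, 1 → Σ = 22.08
T = 22.08 / 9.1 = 2.426374… → 2.43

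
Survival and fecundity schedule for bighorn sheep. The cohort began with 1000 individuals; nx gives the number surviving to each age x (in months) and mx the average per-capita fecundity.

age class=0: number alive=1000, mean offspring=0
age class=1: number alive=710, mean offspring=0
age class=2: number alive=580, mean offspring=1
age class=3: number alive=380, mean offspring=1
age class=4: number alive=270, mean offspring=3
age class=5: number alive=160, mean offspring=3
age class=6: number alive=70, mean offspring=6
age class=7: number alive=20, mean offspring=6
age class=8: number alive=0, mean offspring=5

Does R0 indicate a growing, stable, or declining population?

lx = nx/n0 = nx/1000: 1, 0.71, 0.58, 0.38, 0.27, 0.16, 0.07, 0.02, 0
R0 = Σ lx·mx = 0 + 0 + 0.58 + 0.38 + 0.81 + 0.48 + 0.42 + 0.12 + 0 = 2.79
R0 > 1, so the population is growing.

growing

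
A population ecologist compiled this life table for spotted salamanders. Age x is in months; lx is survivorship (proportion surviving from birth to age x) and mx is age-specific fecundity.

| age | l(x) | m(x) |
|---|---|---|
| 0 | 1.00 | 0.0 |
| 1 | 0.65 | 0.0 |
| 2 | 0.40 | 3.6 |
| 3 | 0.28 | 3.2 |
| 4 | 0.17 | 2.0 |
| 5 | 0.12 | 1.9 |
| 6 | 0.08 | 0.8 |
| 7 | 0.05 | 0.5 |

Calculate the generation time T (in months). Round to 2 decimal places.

lx·mx: 0, 0, 1.44, 0.896, 0.34, 0.228, 0.064, 0.025 → R0 = 2.993
x·lx·mx: 0, 0, 2.88, 2.688, 1.36, 1.14, 0.384, 0.175 → Σ = 8.627
T = 8.627 / 2.993 = 2.882392… → 2.88

2.88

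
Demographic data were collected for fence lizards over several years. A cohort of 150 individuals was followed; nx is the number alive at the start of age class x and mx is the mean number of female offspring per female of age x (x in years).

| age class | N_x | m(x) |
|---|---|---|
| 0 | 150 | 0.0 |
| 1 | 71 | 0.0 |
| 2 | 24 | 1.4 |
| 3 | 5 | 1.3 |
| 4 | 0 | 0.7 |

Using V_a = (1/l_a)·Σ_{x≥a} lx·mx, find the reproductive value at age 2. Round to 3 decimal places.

lx = nx/n0 = nx/150: 1, 0.47333…, 0.16, 0.03333…, 0
lx·mx for x ≥ 2: 0.224, 0.043333…, 0 → sum = 0.267333…
V_2 = 0.267333… / l_2 = 0.267333… / 0.16 = 1.670833… → 1.671

1.671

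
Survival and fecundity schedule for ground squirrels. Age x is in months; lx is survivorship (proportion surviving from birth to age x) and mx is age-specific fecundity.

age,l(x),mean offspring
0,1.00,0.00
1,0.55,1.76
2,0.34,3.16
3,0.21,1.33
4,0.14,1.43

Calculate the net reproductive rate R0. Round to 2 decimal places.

lx·mx by age: 0, 0.968, 1.0744, 0.2793, 0.2002
R0 = Σ lx·mx = 2.5219 → 2.52

2.52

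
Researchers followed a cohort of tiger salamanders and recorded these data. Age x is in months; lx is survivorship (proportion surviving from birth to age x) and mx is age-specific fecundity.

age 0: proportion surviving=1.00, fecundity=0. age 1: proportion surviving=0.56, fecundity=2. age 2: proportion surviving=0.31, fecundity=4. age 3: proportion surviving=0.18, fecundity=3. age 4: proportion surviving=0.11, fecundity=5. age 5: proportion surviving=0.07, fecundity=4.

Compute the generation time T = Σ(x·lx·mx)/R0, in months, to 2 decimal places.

lx·mx: 0, 1.12, 1.24, 0.54, 0.55, 0.28 → R0 = 3.73
x·lx·mx: 0, 1.12, 2.48, 1.62, 2.2, 1.4 → Σ = 8.82
T = 8.82 / 3.73 = 2.364611… → 2.36

2.36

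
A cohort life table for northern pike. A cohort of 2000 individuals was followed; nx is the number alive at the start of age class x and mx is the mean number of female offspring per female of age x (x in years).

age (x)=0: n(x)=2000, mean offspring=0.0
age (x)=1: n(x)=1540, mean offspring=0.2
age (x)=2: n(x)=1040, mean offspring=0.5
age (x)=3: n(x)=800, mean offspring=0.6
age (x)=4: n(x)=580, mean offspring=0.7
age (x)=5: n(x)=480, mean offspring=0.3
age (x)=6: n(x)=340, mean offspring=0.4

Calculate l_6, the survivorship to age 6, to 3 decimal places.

0.170

l_6 = n_6/n_0 = 340/2000 = 0.17 → 0.170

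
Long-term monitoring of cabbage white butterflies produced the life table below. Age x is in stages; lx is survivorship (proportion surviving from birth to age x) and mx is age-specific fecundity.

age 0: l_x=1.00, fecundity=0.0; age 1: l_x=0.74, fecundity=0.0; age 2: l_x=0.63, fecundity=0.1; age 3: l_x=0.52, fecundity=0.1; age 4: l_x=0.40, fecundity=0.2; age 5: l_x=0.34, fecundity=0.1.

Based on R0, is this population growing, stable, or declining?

declining

R0 = Σ lx·mx = 0 + 0 + 0.063 + 0.052 + 0.08 + 0.034 = 0.229
R0 < 1, so the population is declining.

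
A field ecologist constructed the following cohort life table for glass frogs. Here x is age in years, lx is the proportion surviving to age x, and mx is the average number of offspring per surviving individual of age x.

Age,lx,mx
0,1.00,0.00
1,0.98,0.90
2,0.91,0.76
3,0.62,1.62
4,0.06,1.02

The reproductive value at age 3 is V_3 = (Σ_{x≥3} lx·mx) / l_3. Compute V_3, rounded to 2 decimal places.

1.72

lx·mx for x ≥ 3: 1.0044, 0.0612 → sum = 1.0656
V_3 = 1.0656 / l_3 = 1.0656 / 0.62 = 1.71871… → 1.72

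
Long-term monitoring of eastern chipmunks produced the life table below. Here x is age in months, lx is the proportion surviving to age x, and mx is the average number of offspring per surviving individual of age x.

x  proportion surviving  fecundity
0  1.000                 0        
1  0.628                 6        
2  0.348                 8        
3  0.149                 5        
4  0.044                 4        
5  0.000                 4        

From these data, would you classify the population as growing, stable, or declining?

growing

R0 = Σ lx·mx = 0 + 3.768 + 2.784 + 0.745 + 0.176 + 0 = 7.473
R0 > 1, so the population is growing.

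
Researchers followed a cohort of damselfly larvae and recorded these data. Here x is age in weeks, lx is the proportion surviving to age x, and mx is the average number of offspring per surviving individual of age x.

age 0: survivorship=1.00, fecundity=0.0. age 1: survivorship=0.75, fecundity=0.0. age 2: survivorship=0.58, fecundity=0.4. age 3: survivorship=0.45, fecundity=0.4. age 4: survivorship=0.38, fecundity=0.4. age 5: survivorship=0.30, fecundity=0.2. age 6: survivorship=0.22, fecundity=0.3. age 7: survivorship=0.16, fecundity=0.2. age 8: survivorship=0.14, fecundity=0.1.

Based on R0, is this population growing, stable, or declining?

declining

R0 = Σ lx·mx = 0 + 0 + 0.232 + 0.18 + 0.152 + 0.06 + 0.066 + 0.032 + 0.014 = 0.736
R0 < 1, so the population is declining.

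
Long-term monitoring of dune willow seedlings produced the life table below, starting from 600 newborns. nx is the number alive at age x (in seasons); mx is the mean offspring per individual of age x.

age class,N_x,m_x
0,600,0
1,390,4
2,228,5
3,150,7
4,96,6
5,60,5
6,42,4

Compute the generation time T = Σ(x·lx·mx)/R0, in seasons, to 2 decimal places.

2.46

lx = nx/n0 = nx/600: 1, 0.65, 0.38, 0.25, 0.16, 0.1, 0.07
lx·mx: 0, 2.6, 1.9, 1.75, 0.96, 0.5, 0.28 → R0 = 7.99
x·lx·mx: 0, 2.6, 3.8, 5.25, 3.84, 2.5, 1.68 → Σ = 19.67
T = 19.67 / 7.99 = 2.461827… → 2.46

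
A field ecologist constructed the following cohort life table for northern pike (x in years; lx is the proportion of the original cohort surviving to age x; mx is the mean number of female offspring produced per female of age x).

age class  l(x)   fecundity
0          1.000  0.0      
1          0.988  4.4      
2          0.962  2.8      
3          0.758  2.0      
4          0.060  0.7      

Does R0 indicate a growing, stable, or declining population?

growing

R0 = Σ lx·mx = 0 + 4.3472 + 2.6936 + 1.516 + 0.042 = 8.5988
R0 > 1, so the population is growing.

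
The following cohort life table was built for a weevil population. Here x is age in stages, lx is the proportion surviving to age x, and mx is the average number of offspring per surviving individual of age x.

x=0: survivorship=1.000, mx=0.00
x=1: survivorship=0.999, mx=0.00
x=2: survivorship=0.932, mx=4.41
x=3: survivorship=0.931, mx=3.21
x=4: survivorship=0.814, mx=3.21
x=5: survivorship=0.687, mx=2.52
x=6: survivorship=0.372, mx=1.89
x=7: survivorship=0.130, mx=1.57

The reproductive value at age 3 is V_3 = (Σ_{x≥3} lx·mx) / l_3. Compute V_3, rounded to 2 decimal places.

lx·mx for x ≥ 3: 2.98851, 2.61294, 1.73124, 0.70308, 0.2041 → sum = 8.23987
V_3 = 8.23987 / l_3 = 8.23987 / 0.931 = 8.850559… → 8.85

8.85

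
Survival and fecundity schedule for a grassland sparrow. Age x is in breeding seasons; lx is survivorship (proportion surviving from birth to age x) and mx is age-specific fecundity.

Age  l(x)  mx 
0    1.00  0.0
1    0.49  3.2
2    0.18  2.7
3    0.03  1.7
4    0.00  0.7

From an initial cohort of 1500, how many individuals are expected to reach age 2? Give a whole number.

Expected survivors = N0 · l_2 = 1500 × 0.18 = 270 → 270

270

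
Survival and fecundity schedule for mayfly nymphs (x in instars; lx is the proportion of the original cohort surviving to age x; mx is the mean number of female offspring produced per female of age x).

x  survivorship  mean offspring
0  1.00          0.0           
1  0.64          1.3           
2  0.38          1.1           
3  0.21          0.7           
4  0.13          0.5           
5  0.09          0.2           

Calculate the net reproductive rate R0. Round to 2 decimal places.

1.48

lx·mx by age: 0, 0.832, 0.418, 0.147, 0.065, 0.018
R0 = Σ lx·mx = 1.48 → 1.48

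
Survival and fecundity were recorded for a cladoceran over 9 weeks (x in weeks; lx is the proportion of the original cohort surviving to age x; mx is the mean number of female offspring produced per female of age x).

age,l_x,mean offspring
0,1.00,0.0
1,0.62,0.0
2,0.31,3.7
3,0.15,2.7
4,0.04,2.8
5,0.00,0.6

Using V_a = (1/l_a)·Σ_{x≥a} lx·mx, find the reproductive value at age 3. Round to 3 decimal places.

3.447

lx·mx for x ≥ 3: 0.405, 0.112, 0 → sum = 0.517
V_3 = 0.517 / l_3 = 0.517 / 0.15 = 3.446667… → 3.447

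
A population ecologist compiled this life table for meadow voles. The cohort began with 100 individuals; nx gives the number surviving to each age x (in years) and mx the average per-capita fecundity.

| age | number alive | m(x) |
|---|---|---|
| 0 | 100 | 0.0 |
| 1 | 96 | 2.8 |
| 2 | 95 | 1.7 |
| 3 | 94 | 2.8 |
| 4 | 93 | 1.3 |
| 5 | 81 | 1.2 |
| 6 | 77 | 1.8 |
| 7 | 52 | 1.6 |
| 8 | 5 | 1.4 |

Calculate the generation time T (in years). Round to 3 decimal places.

lx = nx/n0 = nx/100: 1, 0.96, 0.95, 0.94, 0.93, 0.81, 0.77, 0.52, 0.05
lx·mx: 0, 2.688, 1.615, 2.632, 1.209, 0.972, 1.386, 0.832, 0.07 → R0 = 11.404
x·lx·mx: 0, 2.688, 3.23, 7.896, 4.836, 4.86, 8.316, 5.824, 0.56 → Σ = 38.21
T = 38.21 / 11.404 = 3.350579… → 3.351

3.351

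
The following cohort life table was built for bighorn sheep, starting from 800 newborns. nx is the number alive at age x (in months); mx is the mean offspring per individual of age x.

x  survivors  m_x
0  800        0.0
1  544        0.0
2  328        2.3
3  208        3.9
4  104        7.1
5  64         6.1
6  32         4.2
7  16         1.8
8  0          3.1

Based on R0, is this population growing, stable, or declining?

lx = nx/n0 = nx/800: 1, 0.68, 0.41, 0.26, 0.13, 0.08, 0.04, 0.02, 0
R0 = Σ lx·mx = 0 + 0 + 0.943 + 1.014 + 0.923 + 0.488 + 0.168 + 0.036 + 0 = 3.572
R0 > 1, so the population is growing.

growing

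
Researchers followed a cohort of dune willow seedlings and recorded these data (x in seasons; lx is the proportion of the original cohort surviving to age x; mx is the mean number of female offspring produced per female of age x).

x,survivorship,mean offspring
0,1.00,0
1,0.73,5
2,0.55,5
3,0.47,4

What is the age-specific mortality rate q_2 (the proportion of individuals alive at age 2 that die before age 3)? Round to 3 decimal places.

q_2 = (l_2 − l_3) / l_2 = (0.55 − 0.47) / 0.55
     = 0.08 / 0.55 = 0.145455… → 0.145

0.145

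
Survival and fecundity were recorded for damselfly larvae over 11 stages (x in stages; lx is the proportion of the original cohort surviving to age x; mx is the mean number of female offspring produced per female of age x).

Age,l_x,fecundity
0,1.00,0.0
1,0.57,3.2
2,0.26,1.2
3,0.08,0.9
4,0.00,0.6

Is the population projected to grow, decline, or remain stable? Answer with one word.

growing

R0 = Σ lx·mx = 0 + 1.824 + 0.312 + 0.072 + 0 = 2.208
R0 > 1, so the population is growing.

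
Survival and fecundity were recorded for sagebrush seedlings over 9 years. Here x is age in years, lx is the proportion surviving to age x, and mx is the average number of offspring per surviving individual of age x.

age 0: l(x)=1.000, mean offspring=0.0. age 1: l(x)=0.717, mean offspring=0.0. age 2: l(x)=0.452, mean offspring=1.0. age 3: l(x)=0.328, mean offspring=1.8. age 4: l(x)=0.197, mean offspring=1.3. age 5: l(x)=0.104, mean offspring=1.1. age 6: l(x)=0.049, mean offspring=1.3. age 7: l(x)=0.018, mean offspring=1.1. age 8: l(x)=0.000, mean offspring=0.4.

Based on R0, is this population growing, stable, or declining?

R0 = Σ lx·mx = 0 + 0 + 0.452 + 0.5904 + 0.2561 + 0.1144 + 0.0637 + 0.0198 + 0 = 1.4964
R0 > 1, so the population is growing.

growing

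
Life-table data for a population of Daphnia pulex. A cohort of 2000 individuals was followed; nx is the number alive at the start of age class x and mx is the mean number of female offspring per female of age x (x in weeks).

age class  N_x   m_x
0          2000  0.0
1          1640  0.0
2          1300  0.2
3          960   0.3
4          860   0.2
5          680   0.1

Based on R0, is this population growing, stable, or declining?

declining

lx = nx/n0 = nx/2000: 1, 0.82, 0.65, 0.48, 0.43, 0.34
R0 = Σ lx·mx = 0 + 0 + 0.13 + 0.144 + 0.086 + 0.034 = 0.394
R0 < 1, so the population is declining.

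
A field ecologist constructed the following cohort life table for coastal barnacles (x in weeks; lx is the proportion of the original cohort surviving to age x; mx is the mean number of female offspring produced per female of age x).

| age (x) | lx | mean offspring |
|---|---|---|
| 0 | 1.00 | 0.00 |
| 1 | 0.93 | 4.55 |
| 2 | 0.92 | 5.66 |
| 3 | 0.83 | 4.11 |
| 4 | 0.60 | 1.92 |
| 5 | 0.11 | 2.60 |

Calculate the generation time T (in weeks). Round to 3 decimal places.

2.164

lx·mx: 0, 4.2315, 5.2072, 3.4113, 1.152, 0.286 → R0 = 14.288
x·lx·mx: 0, 4.2315, 10.4144, 10.2339, 4.608, 1.43 → Σ = 30.9178
T = 30.9178 / 14.288 = 2.1639… → 2.164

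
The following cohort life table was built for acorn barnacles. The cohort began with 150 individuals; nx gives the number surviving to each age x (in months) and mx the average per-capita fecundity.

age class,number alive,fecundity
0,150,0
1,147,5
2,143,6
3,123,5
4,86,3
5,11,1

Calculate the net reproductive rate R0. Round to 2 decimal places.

16.51

lx = nx/n0 = nx/150: 1, 0.98, 0.95333…, 0.82, 0.57333…, 0.07333…
lx·mx by age: 0, 4.9, 5.72…, 4.1, 1.72…, 0.073333…
R0 = Σ lx·mx = 16.513333… → 16.51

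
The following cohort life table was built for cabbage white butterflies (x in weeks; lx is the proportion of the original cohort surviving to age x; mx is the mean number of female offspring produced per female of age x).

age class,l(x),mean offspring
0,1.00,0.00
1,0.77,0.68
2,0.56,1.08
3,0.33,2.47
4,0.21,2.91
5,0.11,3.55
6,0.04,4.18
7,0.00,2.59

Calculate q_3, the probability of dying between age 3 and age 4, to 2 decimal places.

0.36

q_3 = (l_3 − l_4) / l_3 = (0.33 − 0.21) / 0.33
     = 0.12 / 0.33 = 0.363636… → 0.36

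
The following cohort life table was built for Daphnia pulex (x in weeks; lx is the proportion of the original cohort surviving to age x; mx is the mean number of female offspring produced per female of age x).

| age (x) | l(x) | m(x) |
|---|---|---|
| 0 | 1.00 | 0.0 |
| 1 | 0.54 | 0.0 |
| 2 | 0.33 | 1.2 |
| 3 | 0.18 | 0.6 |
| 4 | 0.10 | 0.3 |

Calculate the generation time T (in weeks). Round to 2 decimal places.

lx·mx: 0, 0, 0.396, 0.108, 0.03 → R0 = 0.534
x·lx·mx: 0, 0, 0.792, 0.324, 0.12 → Σ = 1.236
T = 1.236 / 0.534 = 2.314607… → 2.31

2.31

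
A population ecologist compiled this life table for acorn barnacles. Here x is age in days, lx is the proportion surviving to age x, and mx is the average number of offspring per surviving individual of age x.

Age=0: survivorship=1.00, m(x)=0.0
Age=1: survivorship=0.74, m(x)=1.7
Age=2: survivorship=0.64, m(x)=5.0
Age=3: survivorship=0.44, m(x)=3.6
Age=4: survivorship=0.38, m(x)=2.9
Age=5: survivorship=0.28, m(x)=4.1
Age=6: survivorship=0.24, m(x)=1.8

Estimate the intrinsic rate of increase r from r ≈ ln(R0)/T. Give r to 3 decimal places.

0.751

R0 = Σ lx·mx = 0 + 1.258 + 3.2 + 1.584 + 1.102 + 1.148 + 0.432 = 8.724
Σ x·lx·mx = 25.15; T = 25.15/8.724 = 2.88285…
r ≈ ln(R0)/T = ln(8.724)/2.88285… = 0.75137… → 0.751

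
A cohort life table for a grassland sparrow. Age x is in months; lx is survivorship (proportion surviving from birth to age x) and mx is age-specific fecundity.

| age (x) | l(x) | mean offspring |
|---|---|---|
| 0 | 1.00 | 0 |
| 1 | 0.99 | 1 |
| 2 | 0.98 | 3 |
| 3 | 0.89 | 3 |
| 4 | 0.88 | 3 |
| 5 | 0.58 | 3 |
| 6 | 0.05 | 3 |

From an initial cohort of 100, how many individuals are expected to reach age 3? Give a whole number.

89

Expected survivors = N0 · l_3 = 100 × 0.89 = 89 → 89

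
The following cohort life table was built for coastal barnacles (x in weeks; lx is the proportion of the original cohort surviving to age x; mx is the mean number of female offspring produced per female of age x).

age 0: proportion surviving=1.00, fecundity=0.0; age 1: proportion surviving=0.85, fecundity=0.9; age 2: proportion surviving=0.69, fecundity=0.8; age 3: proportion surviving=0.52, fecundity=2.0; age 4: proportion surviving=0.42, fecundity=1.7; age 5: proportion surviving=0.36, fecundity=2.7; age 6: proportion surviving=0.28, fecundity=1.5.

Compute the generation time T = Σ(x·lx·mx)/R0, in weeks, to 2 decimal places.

3.41

lx·mx: 0, 0.765, 0.552, 1.04, 0.714, 0.972, 0.42 → R0 = 4.463
x·lx·mx: 0, 0.765, 1.104, 3.12, 2.856, 4.86, 2.52 → Σ = 15.225
T = 15.225 / 4.463 = 3.411382… → 3.41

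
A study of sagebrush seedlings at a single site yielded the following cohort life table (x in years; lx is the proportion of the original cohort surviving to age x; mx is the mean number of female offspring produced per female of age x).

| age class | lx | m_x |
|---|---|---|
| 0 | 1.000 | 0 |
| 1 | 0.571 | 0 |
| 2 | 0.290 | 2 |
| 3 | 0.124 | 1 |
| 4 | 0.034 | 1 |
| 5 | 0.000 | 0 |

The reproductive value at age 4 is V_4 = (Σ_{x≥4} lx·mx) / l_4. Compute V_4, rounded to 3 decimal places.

lx·mx for x ≥ 4: 0.034, 0 → sum = 0.034
V_4 = 0.034 / l_4 = 0.034 / 0.034 = 1 → 1.000

1.000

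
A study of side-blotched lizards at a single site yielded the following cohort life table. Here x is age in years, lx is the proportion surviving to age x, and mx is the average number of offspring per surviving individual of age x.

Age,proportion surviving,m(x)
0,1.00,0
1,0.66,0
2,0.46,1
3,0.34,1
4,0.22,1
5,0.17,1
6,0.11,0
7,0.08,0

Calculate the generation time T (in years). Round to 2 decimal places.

3.08

lx·mx: 0, 0, 0.46, 0.34, 0.22, 0.17, 0, 0 → R0 = 1.19
x·lx·mx: 0, 0, 0.92, 1.02, 0.88, 0.85, 0, 0 → Σ = 3.67
T = 3.67 / 1.19 = 3.084034… → 3.08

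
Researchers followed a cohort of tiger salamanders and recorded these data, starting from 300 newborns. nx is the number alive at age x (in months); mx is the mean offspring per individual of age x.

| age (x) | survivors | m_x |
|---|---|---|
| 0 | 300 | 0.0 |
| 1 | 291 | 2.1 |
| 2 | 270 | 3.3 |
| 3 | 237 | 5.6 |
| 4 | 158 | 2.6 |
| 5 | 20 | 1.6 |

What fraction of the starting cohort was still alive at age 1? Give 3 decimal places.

l_1 = n_1/n_0 = 291/300 = 0.97 → 0.970

0.970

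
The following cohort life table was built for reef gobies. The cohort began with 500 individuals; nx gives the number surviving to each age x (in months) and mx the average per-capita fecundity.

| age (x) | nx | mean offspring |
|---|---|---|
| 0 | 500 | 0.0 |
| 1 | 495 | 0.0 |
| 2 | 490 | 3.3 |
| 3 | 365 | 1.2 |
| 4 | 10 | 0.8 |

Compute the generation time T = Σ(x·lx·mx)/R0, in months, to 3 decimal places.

2.220

lx = nx/n0 = nx/500: 1, 0.99, 0.98, 0.73, 0.02
lx·mx: 0, 0, 3.234, 0.876, 0.016 → R0 = 4.126
x·lx·mx: 0, 0, 6.468, 2.628, 0.064 → Σ = 9.16
T = 9.16 / 4.126 = 2.220068… → 2.220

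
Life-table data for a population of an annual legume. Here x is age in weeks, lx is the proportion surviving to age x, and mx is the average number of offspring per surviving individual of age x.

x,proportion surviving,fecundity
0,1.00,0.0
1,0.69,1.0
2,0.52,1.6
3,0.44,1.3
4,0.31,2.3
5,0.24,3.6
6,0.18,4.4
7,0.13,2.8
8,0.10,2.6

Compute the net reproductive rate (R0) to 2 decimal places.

5.09

lx·mx by age: 0, 0.69, 0.832, 0.572, 0.713, 0.864, 0.792, 0.364, 0.26
R0 = Σ lx·mx = 5.087 → 5.09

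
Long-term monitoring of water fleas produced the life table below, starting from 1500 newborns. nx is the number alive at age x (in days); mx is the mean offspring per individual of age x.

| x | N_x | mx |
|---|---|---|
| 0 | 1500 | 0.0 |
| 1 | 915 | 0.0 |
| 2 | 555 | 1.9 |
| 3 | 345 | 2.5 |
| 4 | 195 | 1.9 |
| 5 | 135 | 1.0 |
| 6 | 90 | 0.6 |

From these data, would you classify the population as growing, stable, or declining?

lx = nx/n0 = nx/1500: 1, 0.61, 0.37, 0.23, 0.13, 0.09, 0.06
R0 = Σ lx·mx = 0 + 0 + 0.703 + 0.575 + 0.247 + 0.09 + 0.036 = 1.651
R0 > 1, so the population is growing.

growing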